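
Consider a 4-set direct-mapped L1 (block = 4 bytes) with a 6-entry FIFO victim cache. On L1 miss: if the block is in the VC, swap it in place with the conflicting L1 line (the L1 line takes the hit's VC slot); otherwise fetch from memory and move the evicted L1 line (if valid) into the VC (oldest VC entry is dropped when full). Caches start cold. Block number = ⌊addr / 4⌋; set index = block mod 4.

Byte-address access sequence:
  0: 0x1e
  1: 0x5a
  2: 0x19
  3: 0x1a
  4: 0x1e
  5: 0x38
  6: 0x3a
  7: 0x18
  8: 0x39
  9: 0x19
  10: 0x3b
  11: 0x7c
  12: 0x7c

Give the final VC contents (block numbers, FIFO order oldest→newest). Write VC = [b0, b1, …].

  [0] addr=0x1e blk=7 s=3: MISS | VC []
  [1] addr=0x5a blk=22 s=2: MISS | VC []
  [2] addr=0x19 blk=6 s=2: MISS | VC [22]
  [3] addr=0x1a blk=6 s=2: L1-HIT | VC [22]
  [4] addr=0x1e blk=7 s=3: L1-HIT | VC [22]
  [5] addr=0x38 blk=14 s=2: MISS | VC [22, 6]
  [6] addr=0x3a blk=14 s=2: L1-HIT | VC [22, 6]
  [7] addr=0x18 blk=6 s=2: VC-HIT | VC [22, 14]
  [8] addr=0x39 blk=14 s=2: VC-HIT | VC [22, 6]
  [9] addr=0x19 blk=6 s=2: VC-HIT | VC [22, 14]
  [10] addr=0x3b blk=14 s=2: VC-HIT | VC [22, 6]
  [11] addr=0x7c blk=31 s=3: MISS | VC [22, 6, 7]
  [12] addr=0x7c blk=31 s=3: L1-HIT | VC [22, 6, 7]

VC = [22, 6, 7]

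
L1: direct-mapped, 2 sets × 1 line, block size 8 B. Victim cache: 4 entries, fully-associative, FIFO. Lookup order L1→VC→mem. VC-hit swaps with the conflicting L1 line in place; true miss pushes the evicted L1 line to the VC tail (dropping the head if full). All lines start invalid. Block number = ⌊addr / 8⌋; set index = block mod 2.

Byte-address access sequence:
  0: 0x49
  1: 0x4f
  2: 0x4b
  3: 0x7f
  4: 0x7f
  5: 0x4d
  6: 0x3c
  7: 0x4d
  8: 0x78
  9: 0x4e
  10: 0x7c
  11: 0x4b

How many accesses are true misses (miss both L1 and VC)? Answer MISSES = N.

MISSES = 3

0: 0x49 (blk 9, set 1) → MISS  vc=[]
1: 0x4f (blk 9, set 1) → L1-HIT  vc=[]
2: 0x4b (blk 9, set 1) → L1-HIT  vc=[]
3: 0x7f (blk 15, set 1) → MISS  vc=[9]
4: 0x7f (blk 15, set 1) → L1-HIT  vc=[9]
5: 0x4d (blk 9, set 1) → VC-HIT  vc=[15]
6: 0x3c (blk 7, set 1) → MISS  vc=[15, 9]
7: 0x4d (blk 9, set 1) → VC-HIT  vc=[15, 7]
8: 0x78 (blk 15, set 1) → VC-HIT  vc=[9, 7]
9: 0x4e (blk 9, set 1) → VC-HIT  vc=[15, 7]
10: 0x7c (blk 15, set 1) → VC-HIT  vc=[9, 7]
11: 0x4b (blk 9, set 1) → VC-HIT  vc=[15, 7]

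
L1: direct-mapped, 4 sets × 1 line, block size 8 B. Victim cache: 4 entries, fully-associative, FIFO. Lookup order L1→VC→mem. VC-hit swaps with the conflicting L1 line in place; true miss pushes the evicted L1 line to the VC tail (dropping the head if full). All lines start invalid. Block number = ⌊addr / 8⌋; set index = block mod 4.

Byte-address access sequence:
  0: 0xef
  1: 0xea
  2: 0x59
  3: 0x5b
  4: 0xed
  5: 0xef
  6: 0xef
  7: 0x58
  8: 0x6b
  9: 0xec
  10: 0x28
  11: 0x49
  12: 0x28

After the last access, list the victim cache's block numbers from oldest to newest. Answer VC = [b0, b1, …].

0: 0xef (blk 29, set 1) → MISS  vc=[]
1: 0xea (blk 29, set 1) → L1-HIT  vc=[]
2: 0x59 (blk 11, set 3) → MISS  vc=[]
3: 0x5b (blk 11, set 3) → L1-HIT  vc=[]
4: 0xed (blk 29, set 1) → L1-HIT  vc=[]
5: 0xef (blk 29, set 1) → L1-HIT  vc=[]
6: 0xef (blk 29, set 1) → L1-HIT  vc=[]
7: 0x58 (blk 11, set 3) → L1-HIT  vc=[]
8: 0x6b (blk 13, set 1) → MISS  vc=[29]
9: 0xec (blk 29, set 1) → VC-HIT  vc=[13]
10: 0x28 (blk 5, set 1) → MISS  vc=[13, 29]
11: 0x49 (blk 9, set 1) → MISS  vc=[13, 29, 5]
12: 0x28 (blk 5, set 1) → VC-HIT  vc=[13, 29, 9]

VC = [13, 29, 9]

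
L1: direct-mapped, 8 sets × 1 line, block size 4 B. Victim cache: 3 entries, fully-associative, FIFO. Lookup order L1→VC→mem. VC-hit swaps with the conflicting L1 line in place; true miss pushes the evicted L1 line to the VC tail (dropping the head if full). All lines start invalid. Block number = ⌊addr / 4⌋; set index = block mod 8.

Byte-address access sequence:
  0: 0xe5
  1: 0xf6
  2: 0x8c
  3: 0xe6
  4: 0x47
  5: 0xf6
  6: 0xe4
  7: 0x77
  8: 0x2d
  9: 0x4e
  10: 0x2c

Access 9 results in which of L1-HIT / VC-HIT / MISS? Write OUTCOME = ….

OUTCOME = MISS

  [0] addr=0xe5 blk=57 s=1: MISS | VC []
  [1] addr=0xf6 blk=61 s=5: MISS | VC []
  [2] addr=0x8c blk=35 s=3: MISS | VC []
  [3] addr=0xe6 blk=57 s=1: L1-HIT | VC []
  [4] addr=0x47 blk=17 s=1: MISS | VC [57]
  [5] addr=0xf6 blk=61 s=5: L1-HIT | VC [57]
  [6] addr=0xe4 blk=57 s=1: VC-HIT | VC [17]
  [7] addr=0x77 blk=29 s=5: MISS | VC [17, 61]
  [8] addr=0x2d blk=11 s=3: MISS | VC [17, 61, 35]
  [9] addr=0x4e blk=19 s=3: MISS | VC [61, 35, 11]
  [10] addr=0x2c blk=11 s=3: VC-HIT | VC [61, 35, 19]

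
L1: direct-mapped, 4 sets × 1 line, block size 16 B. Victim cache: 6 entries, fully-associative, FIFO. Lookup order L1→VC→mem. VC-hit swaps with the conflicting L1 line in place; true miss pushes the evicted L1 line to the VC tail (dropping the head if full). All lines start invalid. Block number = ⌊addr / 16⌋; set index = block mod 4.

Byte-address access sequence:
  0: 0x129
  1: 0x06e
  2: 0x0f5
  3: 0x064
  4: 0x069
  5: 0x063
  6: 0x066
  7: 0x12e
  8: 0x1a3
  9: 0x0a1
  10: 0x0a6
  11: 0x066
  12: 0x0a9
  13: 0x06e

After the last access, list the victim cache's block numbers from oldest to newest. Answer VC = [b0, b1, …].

  [0] addr=0x129 blk=18 s=2: MISS | VC []
  [1] addr=0x6e blk=6 s=2: MISS | VC [18]
  [2] addr=0xf5 blk=15 s=3: MISS | VC [18]
  [3] addr=0x64 blk=6 s=2: L1-HIT | VC [18]
  [4] addr=0x69 blk=6 s=2: L1-HIT | VC [18]
  [5] addr=0x63 blk=6 s=2: L1-HIT | VC [18]
  [6] addr=0x66 blk=6 s=2: L1-HIT | VC [18]
  [7] addr=0x12e blk=18 s=2: VC-HIT | VC [6]
  [8] addr=0x1a3 blk=26 s=2: MISS | VC [6, 18]
  [9] addr=0xa1 blk=10 s=2: MISS | VC [6, 18, 26]
  [10] addr=0xa6 blk=10 s=2: L1-HIT | VC [6, 18, 26]
  [11] addr=0x66 blk=6 s=2: VC-HIT | VC [10, 18, 26]
  [12] addr=0xa9 blk=10 s=2: VC-HIT | VC [6, 18, 26]
  [13] addr=0x6e blk=6 s=2: VC-HIT | VC [10, 18, 26]

VC = [10, 18, 26]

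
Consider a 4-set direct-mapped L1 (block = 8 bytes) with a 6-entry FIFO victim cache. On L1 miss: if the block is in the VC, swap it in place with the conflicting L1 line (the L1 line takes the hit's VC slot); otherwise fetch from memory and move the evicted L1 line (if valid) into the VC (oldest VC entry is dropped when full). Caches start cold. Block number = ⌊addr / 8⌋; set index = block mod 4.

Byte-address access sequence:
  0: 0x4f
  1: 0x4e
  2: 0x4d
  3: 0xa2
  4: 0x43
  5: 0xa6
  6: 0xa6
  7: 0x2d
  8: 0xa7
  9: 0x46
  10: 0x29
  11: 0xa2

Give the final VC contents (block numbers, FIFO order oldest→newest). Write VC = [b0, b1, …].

  [0] addr=0x4f blk=9 s=1: MISS | VC []
  [1] addr=0x4e blk=9 s=1: L1-HIT | VC []
  [2] addr=0x4d blk=9 s=1: L1-HIT | VC []
  [3] addr=0xa2 blk=20 s=0: MISS | VC []
  [4] addr=0x43 blk=8 s=0: MISS | VC [20]
  [5] addr=0xa6 blk=20 s=0: VC-HIT | VC [8]
  [6] addr=0xa6 blk=20 s=0: L1-HIT | VC [8]
  [7] addr=0x2d blk=5 s=1: MISS | VC [8, 9]
  [8] addr=0xa7 blk=20 s=0: L1-HIT | VC [8, 9]
  [9] addr=0x46 blk=8 s=0: VC-HIT | VC [20, 9]
  [10] addr=0x29 blk=5 s=1: L1-HIT | VC [20, 9]
  [11] addr=0xa2 blk=20 s=0: VC-HIT | VC [8, 9]

VC = [8, 9]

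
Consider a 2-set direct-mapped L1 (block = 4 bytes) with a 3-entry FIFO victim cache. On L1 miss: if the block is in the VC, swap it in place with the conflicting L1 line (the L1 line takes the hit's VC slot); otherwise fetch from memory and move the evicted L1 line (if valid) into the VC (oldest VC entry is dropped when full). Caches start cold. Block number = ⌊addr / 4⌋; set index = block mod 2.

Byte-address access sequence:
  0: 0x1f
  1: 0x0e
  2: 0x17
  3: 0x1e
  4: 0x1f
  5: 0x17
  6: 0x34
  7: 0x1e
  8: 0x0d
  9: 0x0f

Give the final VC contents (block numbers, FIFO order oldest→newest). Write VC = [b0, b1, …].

0: 0x1f (blk 7, set 1) → MISS  vc=[]
1: 0xe (blk 3, set 1) → MISS  vc=[7]
2: 0x17 (blk 5, set 1) → MISS  vc=[7, 3]
3: 0x1e (blk 7, set 1) → VC-HIT  vc=[5, 3]
4: 0x1f (blk 7, set 1) → L1-HIT  vc=[5, 3]
5: 0x17 (blk 5, set 1) → VC-HIT  vc=[7, 3]
6: 0x34 (blk 13, set 1) → MISS  vc=[7, 3, 5]
7: 0x1e (blk 7, set 1) → VC-HIT  vc=[13, 3, 5]
8: 0xd (blk 3, set 1) → VC-HIT  vc=[13, 7, 5]
9: 0xf (blk 3, set 1) → L1-HIT  vc=[13, 7, 5]

VC = [13, 7, 5]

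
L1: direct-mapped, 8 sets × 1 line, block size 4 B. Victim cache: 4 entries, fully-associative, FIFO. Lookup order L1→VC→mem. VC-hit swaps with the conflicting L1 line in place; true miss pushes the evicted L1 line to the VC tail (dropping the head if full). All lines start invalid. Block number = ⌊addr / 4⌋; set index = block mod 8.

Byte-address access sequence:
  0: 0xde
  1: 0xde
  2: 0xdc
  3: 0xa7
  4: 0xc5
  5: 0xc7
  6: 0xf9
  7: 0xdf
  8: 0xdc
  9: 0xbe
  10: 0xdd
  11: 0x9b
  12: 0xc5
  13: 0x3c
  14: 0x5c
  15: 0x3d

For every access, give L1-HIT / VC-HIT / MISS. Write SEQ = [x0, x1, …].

SEQ = [MISS, L1-HIT, L1-HIT, MISS, MISS, L1-HIT, MISS, L1-HIT, L1-HIT, MISS, VC-HIT, MISS, L1-HIT, MISS, MISS, VC-HIT]

  [0] addr=0xde blk=55 s=7: MISS | VC []
  [1] addr=0xde blk=55 s=7: L1-HIT | VC []
  [2] addr=0xdc blk=55 s=7: L1-HIT | VC []
  [3] addr=0xa7 blk=41 s=1: MISS | VC []
  [4] addr=0xc5 blk=49 s=1: MISS | VC [41]
  [5] addr=0xc7 blk=49 s=1: L1-HIT | VC [41]
  [6] addr=0xf9 blk=62 s=6: MISS | VC [41]
  [7] addr=0xdf blk=55 s=7: L1-HIT | VC [41]
  [8] addr=0xdc blk=55 s=7: L1-HIT | VC [41]
  [9] addr=0xbe blk=47 s=7: MISS | VC [41, 55]
  [10] addr=0xdd blk=55 s=7: VC-HIT | VC [41, 47]
  [11] addr=0x9b blk=38 s=6: MISS | VC [41, 47, 62]
  [12] addr=0xc5 blk=49 s=1: L1-HIT | VC [41, 47, 62]
  [13] addr=0x3c blk=15 s=7: MISS | VC [41, 47, 62, 55]
  [14] addr=0x5c blk=23 s=7: MISS | VC [47, 62, 55, 15]
  [15] addr=0x3d blk=15 s=7: VC-HIT | VC [47, 62, 55, 23]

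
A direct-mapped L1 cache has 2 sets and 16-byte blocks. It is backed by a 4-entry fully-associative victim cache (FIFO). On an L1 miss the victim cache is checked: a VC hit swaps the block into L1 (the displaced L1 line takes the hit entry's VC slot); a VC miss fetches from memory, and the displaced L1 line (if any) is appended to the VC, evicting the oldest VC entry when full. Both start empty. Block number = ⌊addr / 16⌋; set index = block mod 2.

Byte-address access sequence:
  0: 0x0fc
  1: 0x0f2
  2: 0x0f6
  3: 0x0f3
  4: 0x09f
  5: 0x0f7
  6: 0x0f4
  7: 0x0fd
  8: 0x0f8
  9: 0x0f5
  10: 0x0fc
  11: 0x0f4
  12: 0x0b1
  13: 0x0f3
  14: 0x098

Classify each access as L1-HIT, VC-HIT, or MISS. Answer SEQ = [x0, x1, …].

SEQ = [MISS, L1-HIT, L1-HIT, L1-HIT, MISS, VC-HIT, L1-HIT, L1-HIT, L1-HIT, L1-HIT, L1-HIT, L1-HIT, MISS, VC-HIT, VC-HIT]

#0 0xfc→b15/s1 MISS; vc=[]
#1 0xf2→b15/s1 L1-HIT; vc=[]
#2 0xf6→b15/s1 L1-HIT; vc=[]
#3 0xf3→b15/s1 L1-HIT; vc=[]
#4 0x9f→b9/s1 MISS; vc=[15]
#5 0xf7→b15/s1 VC-HIT; vc=[9]
#6 0xf4→b15/s1 L1-HIT; vc=[9]
#7 0xfd→b15/s1 L1-HIT; vc=[9]
#8 0xf8→b15/s1 L1-HIT; vc=[9]
#9 0xf5→b15/s1 L1-HIT; vc=[9]
#10 0xfc→b15/s1 L1-HIT; vc=[9]
#11 0xf4→b15/s1 L1-HIT; vc=[9]
#12 0xb1→b11/s1 MISS; vc=[9,15]
#13 0xf3→b15/s1 VC-HIT; vc=[9,11]
#14 0x98→b9/s1 VC-HIT; vc=[15,11]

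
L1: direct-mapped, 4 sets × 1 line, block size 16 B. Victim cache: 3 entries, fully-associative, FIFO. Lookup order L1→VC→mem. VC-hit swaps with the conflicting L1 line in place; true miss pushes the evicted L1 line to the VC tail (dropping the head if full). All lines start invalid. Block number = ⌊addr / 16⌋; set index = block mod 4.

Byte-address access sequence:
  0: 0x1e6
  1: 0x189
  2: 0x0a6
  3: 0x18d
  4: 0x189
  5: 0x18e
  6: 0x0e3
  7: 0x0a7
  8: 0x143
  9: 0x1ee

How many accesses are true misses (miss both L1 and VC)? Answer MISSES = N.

0: 0x1e6 (blk 30, set 2) → MISS  vc=[]
1: 0x189 (blk 24, set 0) → MISS  vc=[]
2: 0xa6 (blk 10, set 2) → MISS  vc=[30]
3: 0x18d (blk 24, set 0) → L1-HIT  vc=[30]
4: 0x189 (blk 24, set 0) → L1-HIT  vc=[30]
5: 0x18e (blk 24, set 0) → L1-HIT  vc=[30]
6: 0xe3 (blk 14, set 2) → MISS  vc=[30, 10]
7: 0xa7 (blk 10, set 2) → VC-HIT  vc=[30, 14]
8: 0x143 (blk 20, set 0) → MISS  vc=[30, 14, 24]
9: 0x1ee (blk 30, set 2) → VC-HIT  vc=[10, 14, 24]

MISSES = 5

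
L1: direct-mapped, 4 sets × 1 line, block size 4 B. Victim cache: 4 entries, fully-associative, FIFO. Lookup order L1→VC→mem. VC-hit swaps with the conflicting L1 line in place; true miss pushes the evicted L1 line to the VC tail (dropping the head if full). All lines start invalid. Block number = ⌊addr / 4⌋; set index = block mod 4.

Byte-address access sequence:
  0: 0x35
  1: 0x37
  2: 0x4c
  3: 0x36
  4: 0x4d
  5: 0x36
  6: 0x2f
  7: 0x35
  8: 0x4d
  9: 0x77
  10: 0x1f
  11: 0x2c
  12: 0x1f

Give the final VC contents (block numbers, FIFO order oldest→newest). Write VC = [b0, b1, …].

#0 0x35→b13/s1 MISS; vc=[]
#1 0x37→b13/s1 L1-HIT; vc=[]
#2 0x4c→b19/s3 MISS; vc=[]
#3 0x36→b13/s1 L1-HIT; vc=[]
#4 0x4d→b19/s3 L1-HIT; vc=[]
#5 0x36→b13/s1 L1-HIT; vc=[]
#6 0x2f→b11/s3 MISS; vc=[19]
#7 0x35→b13/s1 L1-HIT; vc=[19]
#8 0x4d→b19/s3 VC-HIT; vc=[11]
#9 0x77→b29/s1 MISS; vc=[11,13]
#10 0x1f→b7/s3 MISS; vc=[11,13,19]
#11 0x2c→b11/s3 VC-HIT; vc=[7,13,19]
#12 0x1f→b7/s3 VC-HIT; vc=[11,13,19]

VC = [11, 13, 19]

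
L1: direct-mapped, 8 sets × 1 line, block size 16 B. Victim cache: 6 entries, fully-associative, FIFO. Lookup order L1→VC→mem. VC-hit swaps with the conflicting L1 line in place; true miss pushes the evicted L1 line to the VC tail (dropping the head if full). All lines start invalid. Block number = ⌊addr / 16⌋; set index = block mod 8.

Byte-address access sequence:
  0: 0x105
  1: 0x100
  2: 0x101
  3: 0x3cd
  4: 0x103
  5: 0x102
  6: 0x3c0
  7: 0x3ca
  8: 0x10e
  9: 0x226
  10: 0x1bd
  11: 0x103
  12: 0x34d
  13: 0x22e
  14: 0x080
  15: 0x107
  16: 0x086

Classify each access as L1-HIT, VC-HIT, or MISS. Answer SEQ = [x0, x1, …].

SEQ = [MISS, L1-HIT, L1-HIT, MISS, L1-HIT, L1-HIT, L1-HIT, L1-HIT, L1-HIT, MISS, MISS, L1-HIT, MISS, L1-HIT, MISS, VC-HIT, VC-HIT]

#0 0x105→b16/s0 MISS; vc=[]
#1 0x100→b16/s0 L1-HIT; vc=[]
#2 0x101→b16/s0 L1-HIT; vc=[]
#3 0x3cd→b60/s4 MISS; vc=[]
#4 0x103→b16/s0 L1-HIT; vc=[]
#5 0x102→b16/s0 L1-HIT; vc=[]
#6 0x3c0→b60/s4 L1-HIT; vc=[]
#7 0x3ca→b60/s4 L1-HIT; vc=[]
#8 0x10e→b16/s0 L1-HIT; vc=[]
#9 0x226→b34/s2 MISS; vc=[]
#10 0x1bd→b27/s3 MISS; vc=[]
#11 0x103→b16/s0 L1-HIT; vc=[]
#12 0x34d→b52/s4 MISS; vc=[60]
#13 0x22e→b34/s2 L1-HIT; vc=[60]
#14 0x80→b8/s0 MISS; vc=[60,16]
#15 0x107→b16/s0 VC-HIT; vc=[60,8]
#16 0x86→b8/s0 VC-HIT; vc=[60,16]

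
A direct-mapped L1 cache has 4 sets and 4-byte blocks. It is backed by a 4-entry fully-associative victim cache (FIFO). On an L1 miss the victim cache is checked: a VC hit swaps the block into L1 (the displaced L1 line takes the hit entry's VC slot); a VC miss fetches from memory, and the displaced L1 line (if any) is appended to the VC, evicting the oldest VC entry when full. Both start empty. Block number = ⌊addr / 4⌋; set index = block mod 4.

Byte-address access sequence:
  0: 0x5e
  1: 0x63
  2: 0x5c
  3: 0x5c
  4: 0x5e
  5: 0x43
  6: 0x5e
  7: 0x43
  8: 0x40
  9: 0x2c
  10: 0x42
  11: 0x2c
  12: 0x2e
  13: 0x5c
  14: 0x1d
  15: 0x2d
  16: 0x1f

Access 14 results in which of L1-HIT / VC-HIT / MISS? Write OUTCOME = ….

0: 0x5e (blk 23, set 3) → MISS  vc=[]
1: 0x63 (blk 24, set 0) → MISS  vc=[]
2: 0x5c (blk 23, set 3) → L1-HIT  vc=[]
3: 0x5c (blk 23, set 3) → L1-HIT  vc=[]
4: 0x5e (blk 23, set 3) → L1-HIT  vc=[]
5: 0x43 (blk 16, set 0) → MISS  vc=[24]
6: 0x5e (blk 23, set 3) → L1-HIT  vc=[24]
7: 0x43 (blk 16, set 0) → L1-HIT  vc=[24]
8: 0x40 (blk 16, set 0) → L1-HIT  vc=[24]
9: 0x2c (blk 11, set 3) → MISS  vc=[24, 23]
10: 0x42 (blk 16, set 0) → L1-HIT  vc=[24, 23]
11: 0x2c (blk 11, set 3) → L1-HIT  vc=[24, 23]
12: 0x2e (blk 11, set 3) → L1-HIT  vc=[24, 23]
13: 0x5c (blk 23, set 3) → VC-HIT  vc=[24, 11]
14: 0x1d (blk 7, set 3) → MISS  vc=[24, 11, 23]
15: 0x2d (blk 11, set 3) → VC-HIT  vc=[24, 7, 23]
16: 0x1f (blk 7, set 3) → VC-HIT  vc=[24, 11, 23]

OUTCOME = MISS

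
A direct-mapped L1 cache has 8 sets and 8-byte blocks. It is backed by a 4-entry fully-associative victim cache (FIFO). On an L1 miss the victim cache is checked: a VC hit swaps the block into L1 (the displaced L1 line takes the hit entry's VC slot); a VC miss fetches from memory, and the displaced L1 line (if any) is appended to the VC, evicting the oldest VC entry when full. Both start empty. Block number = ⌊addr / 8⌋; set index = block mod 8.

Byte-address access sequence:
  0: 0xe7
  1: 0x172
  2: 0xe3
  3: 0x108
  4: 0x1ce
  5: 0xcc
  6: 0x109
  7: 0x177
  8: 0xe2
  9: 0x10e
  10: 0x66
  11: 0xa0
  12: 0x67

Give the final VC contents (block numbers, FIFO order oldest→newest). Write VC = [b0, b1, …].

VC = [25, 57, 28, 20]

  [0] addr=0xe7 blk=28 s=4: MISS | VC []
  [1] addr=0x172 blk=46 s=6: MISS | VC []
  [2] addr=0xe3 blk=28 s=4: L1-HIT | VC []
  [3] addr=0x108 blk=33 s=1: MISS | VC []
  [4] addr=0x1ce blk=57 s=1: MISS | VC [33]
  [5] addr=0xcc blk=25 s=1: MISS | VC [33, 57]
  [6] addr=0x109 blk=33 s=1: VC-HIT | VC [25, 57]
  [7] addr=0x177 blk=46 s=6: L1-HIT | VC [25, 57]
  [8] addr=0xe2 blk=28 s=4: L1-HIT | VC [25, 57]
  [9] addr=0x10e blk=33 s=1: L1-HIT | VC [25, 57]
  [10] addr=0x66 blk=12 s=4: MISS | VC [25, 57, 28]
  [11] addr=0xa0 blk=20 s=4: MISS | VC [25, 57, 28, 12]
  [12] addr=0x67 blk=12 s=4: VC-HIT | VC [25, 57, 28, 20]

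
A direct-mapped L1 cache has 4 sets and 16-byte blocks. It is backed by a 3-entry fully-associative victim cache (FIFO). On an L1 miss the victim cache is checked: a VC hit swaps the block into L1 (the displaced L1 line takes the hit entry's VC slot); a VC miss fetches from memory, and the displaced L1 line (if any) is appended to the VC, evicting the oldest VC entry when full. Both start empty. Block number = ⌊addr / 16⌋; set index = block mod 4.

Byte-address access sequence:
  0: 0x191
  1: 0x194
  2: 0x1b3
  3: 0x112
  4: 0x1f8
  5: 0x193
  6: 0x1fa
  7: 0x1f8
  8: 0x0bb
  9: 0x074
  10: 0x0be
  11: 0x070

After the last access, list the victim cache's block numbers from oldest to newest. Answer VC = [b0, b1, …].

  [0] addr=0x191 blk=25 s=1: MISS | VC []
  [1] addr=0x194 blk=25 s=1: L1-HIT | VC []
  [2] addr=0x1b3 blk=27 s=3: MISS | VC []
  [3] addr=0x112 blk=17 s=1: MISS | VC [25]
  [4] addr=0x1f8 blk=31 s=3: MISS | VC [25, 27]
  [5] addr=0x193 blk=25 s=1: VC-HIT | VC [17, 27]
  [6] addr=0x1fa blk=31 s=3: L1-HIT | VC [17, 27]
  [7] addr=0x1f8 blk=31 s=3: L1-HIT | VC [17, 27]
  [8] addr=0xbb blk=11 s=3: MISS | VC [17, 27, 31]
  [9] addr=0x74 blk=7 s=3: MISS | VC [27, 31, 11]
  [10] addr=0xbe blk=11 s=3: VC-HIT | VC [27, 31, 7]
  [11] addr=0x70 blk=7 s=3: VC-HIT | VC [27, 31, 11]

VC = [27, 31, 11]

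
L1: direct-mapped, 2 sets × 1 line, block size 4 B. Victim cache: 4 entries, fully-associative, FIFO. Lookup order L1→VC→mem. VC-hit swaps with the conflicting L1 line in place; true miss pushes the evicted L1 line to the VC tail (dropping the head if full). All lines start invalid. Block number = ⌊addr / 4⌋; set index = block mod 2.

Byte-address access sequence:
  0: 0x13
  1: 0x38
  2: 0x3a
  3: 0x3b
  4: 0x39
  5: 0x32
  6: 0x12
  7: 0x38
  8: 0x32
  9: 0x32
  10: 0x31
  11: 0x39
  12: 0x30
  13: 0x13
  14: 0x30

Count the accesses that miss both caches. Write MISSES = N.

MISSES = 3

  [0] addr=0x13 blk=4 s=0: MISS | VC []
  [1] addr=0x38 blk=14 s=0: MISS | VC [4]
  [2] addr=0x3a blk=14 s=0: L1-HIT | VC [4]
  [3] addr=0x3b blk=14 s=0: L1-HIT | VC [4]
  [4] addr=0x39 blk=14 s=0: L1-HIT | VC [4]
  [5] addr=0x32 blk=12 s=0: MISS | VC [4, 14]
  [6] addr=0x12 blk=4 s=0: VC-HIT | VC [12, 14]
  [7] addr=0x38 blk=14 s=0: VC-HIT | VC [12, 4]
  [8] addr=0x32 blk=12 s=0: VC-HIT | VC [14, 4]
  [9] addr=0x32 blk=12 s=0: L1-HIT | VC [14, 4]
  [10] addr=0x31 blk=12 s=0: L1-HIT | VC [14, 4]
  [11] addr=0x39 blk=14 s=0: VC-HIT | VC [12, 4]
  [12] addr=0x30 blk=12 s=0: VC-HIT | VC [14, 4]
  [13] addr=0x13 blk=4 s=0: VC-HIT | VC [14, 12]
  [14] addr=0x30 blk=12 s=0: VC-HIT | VC [14, 4]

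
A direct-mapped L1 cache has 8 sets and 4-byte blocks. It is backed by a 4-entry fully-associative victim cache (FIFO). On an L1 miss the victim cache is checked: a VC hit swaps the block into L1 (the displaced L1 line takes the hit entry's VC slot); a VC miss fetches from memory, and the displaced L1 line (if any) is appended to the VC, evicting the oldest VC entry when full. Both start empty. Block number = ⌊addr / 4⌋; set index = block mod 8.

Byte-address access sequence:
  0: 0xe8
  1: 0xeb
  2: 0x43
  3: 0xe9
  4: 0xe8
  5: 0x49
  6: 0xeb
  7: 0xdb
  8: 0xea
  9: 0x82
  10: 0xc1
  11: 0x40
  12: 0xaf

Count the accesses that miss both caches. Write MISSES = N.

MISSES = 7

  [0] addr=0xe8 blk=58 s=2: MISS | VC []
  [1] addr=0xeb blk=58 s=2: L1-HIT | VC []
  [2] addr=0x43 blk=16 s=0: MISS | VC []
  [3] addr=0xe9 blk=58 s=2: L1-HIT | VC []
  [4] addr=0xe8 blk=58 s=2: L1-HIT | VC []
  [5] addr=0x49 blk=18 s=2: MISS | VC [58]
  [6] addr=0xeb blk=58 s=2: VC-HIT | VC [18]
  [7] addr=0xdb blk=54 s=6: MISS | VC [18]
  [8] addr=0xea blk=58 s=2: L1-HIT | VC [18]
  [9] addr=0x82 blk=32 s=0: MISS | VC [18, 16]
  [10] addr=0xc1 blk=48 s=0: MISS | VC [18, 16, 32]
  [11] addr=0x40 blk=16 s=0: VC-HIT | VC [18, 48, 32]
  [12] addr=0xaf blk=43 s=3: MISS | VC [18, 48, 32]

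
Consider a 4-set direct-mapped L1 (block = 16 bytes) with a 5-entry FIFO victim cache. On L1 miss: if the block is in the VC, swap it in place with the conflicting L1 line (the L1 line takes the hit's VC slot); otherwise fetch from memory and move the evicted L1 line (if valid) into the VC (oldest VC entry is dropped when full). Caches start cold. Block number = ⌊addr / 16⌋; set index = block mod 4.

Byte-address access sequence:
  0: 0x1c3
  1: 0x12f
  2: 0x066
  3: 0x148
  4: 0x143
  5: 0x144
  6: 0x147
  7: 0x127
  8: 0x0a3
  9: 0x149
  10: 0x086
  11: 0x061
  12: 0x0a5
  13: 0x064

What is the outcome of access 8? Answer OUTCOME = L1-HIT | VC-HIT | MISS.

#0 0x1c3→b28/s0 MISS; vc=[]
#1 0x12f→b18/s2 MISS; vc=[]
#2 0x66→b6/s2 MISS; vc=[18]
#3 0x148→b20/s0 MISS; vc=[18,28]
#4 0x143→b20/s0 L1-HIT; vc=[18,28]
#5 0x144→b20/s0 L1-HIT; vc=[18,28]
#6 0x147→b20/s0 L1-HIT; vc=[18,28]
#7 0x127→b18/s2 VC-HIT; vc=[6,28]
#8 0xa3→b10/s2 MISS; vc=[6,28,18]
#9 0x149→b20/s0 L1-HIT; vc=[6,28,18]
#10 0x86→b8/s0 MISS; vc=[6,28,18,20]
#11 0x61→b6/s2 VC-HIT; vc=[10,28,18,20]
#12 0xa5→b10/s2 VC-HIT; vc=[6,28,18,20]
#13 0x64→b6/s2 VC-HIT; vc=[10,28,18,20]

OUTCOME = MISS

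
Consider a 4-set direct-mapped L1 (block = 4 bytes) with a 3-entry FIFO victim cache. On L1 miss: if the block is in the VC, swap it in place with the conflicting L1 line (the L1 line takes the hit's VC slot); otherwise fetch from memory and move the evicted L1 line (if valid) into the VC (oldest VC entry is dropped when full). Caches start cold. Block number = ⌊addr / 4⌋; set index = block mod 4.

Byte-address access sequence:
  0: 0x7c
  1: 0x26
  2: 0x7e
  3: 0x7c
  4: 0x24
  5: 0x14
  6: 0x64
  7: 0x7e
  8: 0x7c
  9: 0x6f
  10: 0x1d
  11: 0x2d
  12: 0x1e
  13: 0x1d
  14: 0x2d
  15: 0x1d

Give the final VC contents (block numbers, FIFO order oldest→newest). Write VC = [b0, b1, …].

VC = [31, 27, 11]

  [0] addr=0x7c blk=31 s=3: MISS | VC []
  [1] addr=0x26 blk=9 s=1: MISS | VC []
  [2] addr=0x7e blk=31 s=3: L1-HIT | VC []
  [3] addr=0x7c blk=31 s=3: L1-HIT | VC []
  [4] addr=0x24 blk=9 s=1: L1-HIT | VC []
  [5] addr=0x14 blk=5 s=1: MISS | VC [9]
  [6] addr=0x64 blk=25 s=1: MISS | VC [9, 5]
  [7] addr=0x7e blk=31 s=3: L1-HIT | VC [9, 5]
  [8] addr=0x7c blk=31 s=3: L1-HIT | VC [9, 5]
  [9] addr=0x6f blk=27 s=3: MISS | VC [9, 5, 31]
  [10] addr=0x1d blk=7 s=3: MISS | VC [5, 31, 27]
  [11] addr=0x2d blk=11 s=3: MISS | VC [31, 27, 7]
  [12] addr=0x1e blk=7 s=3: VC-HIT | VC [31, 27, 11]
  [13] addr=0x1d blk=7 s=3: L1-HIT | VC [31, 27, 11]
  [14] addr=0x2d blk=11 s=3: VC-HIT | VC [31, 27, 7]
  [15] addr=0x1d blk=7 s=3: VC-HIT | VC [31, 27, 11]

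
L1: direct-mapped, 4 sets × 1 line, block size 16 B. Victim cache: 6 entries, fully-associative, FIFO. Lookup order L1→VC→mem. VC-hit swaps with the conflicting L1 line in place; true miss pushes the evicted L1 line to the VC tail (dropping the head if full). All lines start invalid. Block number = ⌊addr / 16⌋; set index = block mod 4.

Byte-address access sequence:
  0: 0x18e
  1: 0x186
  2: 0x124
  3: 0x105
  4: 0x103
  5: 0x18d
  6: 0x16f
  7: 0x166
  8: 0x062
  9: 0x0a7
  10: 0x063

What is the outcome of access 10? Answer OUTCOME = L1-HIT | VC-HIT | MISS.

  [0] addr=0x18e blk=24 s=0: MISS | VC []
  [1] addr=0x186 blk=24 s=0: L1-HIT | VC []
  [2] addr=0x124 blk=18 s=2: MISS | VC []
  [3] addr=0x105 blk=16 s=0: MISS | VC [24]
  [4] addr=0x103 blk=16 s=0: L1-HIT | VC [24]
  [5] addr=0x18d blk=24 s=0: VC-HIT | VC [16]
  [6] addr=0x16f blk=22 s=2: MISS | VC [16, 18]
  [7] addr=0x166 blk=22 s=2: L1-HIT | VC [16, 18]
  [8] addr=0x62 blk=6 s=2: MISS | VC [16, 18, 22]
  [9] addr=0xa7 blk=10 s=2: MISS | VC [16, 18, 22, 6]
  [10] addr=0x63 blk=6 s=2: VC-HIT | VC [16, 18, 22, 10]

OUTCOME = VC-HIT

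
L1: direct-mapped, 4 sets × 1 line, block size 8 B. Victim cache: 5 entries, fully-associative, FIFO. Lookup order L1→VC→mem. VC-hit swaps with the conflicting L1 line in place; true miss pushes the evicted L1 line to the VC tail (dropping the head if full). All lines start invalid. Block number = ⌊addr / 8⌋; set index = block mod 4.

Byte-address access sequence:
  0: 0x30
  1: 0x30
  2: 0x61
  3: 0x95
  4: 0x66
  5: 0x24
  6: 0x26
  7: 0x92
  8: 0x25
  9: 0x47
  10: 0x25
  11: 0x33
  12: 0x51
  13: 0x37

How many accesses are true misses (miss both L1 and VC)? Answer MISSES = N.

#0 0x30→b6/s2 MISS; vc=[]
#1 0x30→b6/s2 L1-HIT; vc=[]
#2 0x61→b12/s0 MISS; vc=[]
#3 0x95→b18/s2 MISS; vc=[6]
#4 0x66→b12/s0 L1-HIT; vc=[6]
#5 0x24→b4/s0 MISS; vc=[6,12]
#6 0x26→b4/s0 L1-HIT; vc=[6,12]
#7 0x92→b18/s2 L1-HIT; vc=[6,12]
#8 0x25→b4/s0 L1-HIT; vc=[6,12]
#9 0x47→b8/s0 MISS; vc=[6,12,4]
#10 0x25→b4/s0 VC-HIT; vc=[6,12,8]
#11 0x33→b6/s2 VC-HIT; vc=[18,12,8]
#12 0x51→b10/s2 MISS; vc=[18,12,8,6]
#13 0x37→b6/s2 VC-HIT; vc=[18,12,8,10]

MISSES = 6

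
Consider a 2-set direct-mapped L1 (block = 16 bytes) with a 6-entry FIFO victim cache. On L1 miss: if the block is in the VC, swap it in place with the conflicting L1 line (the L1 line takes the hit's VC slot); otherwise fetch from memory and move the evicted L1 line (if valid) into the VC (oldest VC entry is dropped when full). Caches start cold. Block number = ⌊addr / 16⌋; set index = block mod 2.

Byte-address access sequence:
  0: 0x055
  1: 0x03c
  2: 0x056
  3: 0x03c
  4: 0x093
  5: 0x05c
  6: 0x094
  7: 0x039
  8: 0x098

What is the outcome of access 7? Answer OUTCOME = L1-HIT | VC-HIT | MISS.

OUTCOME = VC-HIT

#0 0x55→b5/s1 MISS; vc=[]
#1 0x3c→b3/s1 MISS; vc=[5]
#2 0x56→b5/s1 VC-HIT; vc=[3]
#3 0x3c→b3/s1 VC-HIT; vc=[5]
#4 0x93→b9/s1 MISS; vc=[5,3]
#5 0x5c→b5/s1 VC-HIT; vc=[9,3]
#6 0x94→b9/s1 VC-HIT; vc=[5,3]
#7 0x39→b3/s1 VC-HIT; vc=[5,9]
#8 0x98→b9/s1 VC-HIT; vc=[5,3]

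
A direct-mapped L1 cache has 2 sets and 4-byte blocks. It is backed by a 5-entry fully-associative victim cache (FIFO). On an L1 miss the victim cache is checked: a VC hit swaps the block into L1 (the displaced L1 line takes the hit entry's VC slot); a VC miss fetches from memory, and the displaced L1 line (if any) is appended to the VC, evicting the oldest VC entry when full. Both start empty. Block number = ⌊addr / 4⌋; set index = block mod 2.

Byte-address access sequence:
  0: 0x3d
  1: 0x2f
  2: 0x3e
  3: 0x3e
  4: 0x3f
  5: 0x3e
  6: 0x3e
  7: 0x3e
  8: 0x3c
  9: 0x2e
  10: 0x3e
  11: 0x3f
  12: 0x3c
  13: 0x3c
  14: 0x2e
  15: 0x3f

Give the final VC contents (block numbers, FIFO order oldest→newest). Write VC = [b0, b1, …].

VC = [11]

0: 0x3d (blk 15, set 1) → MISS  vc=[]
1: 0x2f (blk 11, set 1) → MISS  vc=[15]
2: 0x3e (blk 15, set 1) → VC-HIT  vc=[11]
3: 0x3e (blk 15, set 1) → L1-HIT  vc=[11]
4: 0x3f (blk 15, set 1) → L1-HIT  vc=[11]
5: 0x3e (blk 15, set 1) → L1-HIT  vc=[11]
6: 0x3e (blk 15, set 1) → L1-HIT  vc=[11]
7: 0x3e (blk 15, set 1) → L1-HIT  vc=[11]
8: 0x3c (blk 15, set 1) → L1-HIT  vc=[11]
9: 0x2e (blk 11, set 1) → VC-HIT  vc=[15]
10: 0x3e (blk 15, set 1) → VC-HIT  vc=[11]
11: 0x3f (blk 15, set 1) → L1-HIT  vc=[11]
12: 0x3c (blk 15, set 1) → L1-HIT  vc=[11]
13: 0x3c (blk 15, set 1) → L1-HIT  vc=[11]
14: 0x2e (blk 11, set 1) → VC-HIT  vc=[15]
15: 0x3f (blk 15, set 1) → VC-HIT  vc=[11]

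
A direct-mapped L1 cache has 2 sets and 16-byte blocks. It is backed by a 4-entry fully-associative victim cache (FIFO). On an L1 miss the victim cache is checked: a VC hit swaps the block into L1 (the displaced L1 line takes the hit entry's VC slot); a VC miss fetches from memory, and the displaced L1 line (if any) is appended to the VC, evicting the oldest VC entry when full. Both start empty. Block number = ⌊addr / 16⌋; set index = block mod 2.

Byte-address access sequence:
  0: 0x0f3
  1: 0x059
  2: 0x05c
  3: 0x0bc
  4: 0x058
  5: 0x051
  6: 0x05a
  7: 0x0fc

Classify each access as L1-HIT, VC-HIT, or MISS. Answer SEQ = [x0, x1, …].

0: 0xf3 (blk 15, set 1) → MISS  vc=[]
1: 0x59 (blk 5, set 1) → MISS  vc=[15]
2: 0x5c (blk 5, set 1) → L1-HIT  vc=[15]
3: 0xbc (blk 11, set 1) → MISS  vc=[15, 5]
4: 0x58 (blk 5, set 1) → VC-HIT  vc=[15, 11]
5: 0x51 (blk 5, set 1) → L1-HIT  vc=[15, 11]
6: 0x5a (blk 5, set 1) → L1-HIT  vc=[15, 11]
7: 0xfc (blk 15, set 1) → VC-HIT  vc=[5, 11]

SEQ = [MISS, MISS, L1-HIT, MISS, VC-HIT, L1-HIT, L1-HIT, VC-HIT]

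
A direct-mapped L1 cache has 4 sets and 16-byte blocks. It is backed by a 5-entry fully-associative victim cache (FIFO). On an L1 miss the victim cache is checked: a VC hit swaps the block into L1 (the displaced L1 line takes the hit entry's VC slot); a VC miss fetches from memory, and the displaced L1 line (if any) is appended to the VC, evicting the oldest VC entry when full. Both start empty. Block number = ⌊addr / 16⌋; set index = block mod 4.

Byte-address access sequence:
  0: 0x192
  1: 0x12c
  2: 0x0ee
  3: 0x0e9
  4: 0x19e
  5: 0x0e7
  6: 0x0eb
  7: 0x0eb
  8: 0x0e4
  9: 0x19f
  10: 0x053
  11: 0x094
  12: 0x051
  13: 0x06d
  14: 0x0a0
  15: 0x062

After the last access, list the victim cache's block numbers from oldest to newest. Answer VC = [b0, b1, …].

VC = [18, 25, 9, 14, 10]

#0 0x192→b25/s1 MISS; vc=[]
#1 0x12c→b18/s2 MISS; vc=[]
#2 0xee→b14/s2 MISS; vc=[18]
#3 0xe9→b14/s2 L1-HIT; vc=[18]
#4 0x19e→b25/s1 L1-HIT; vc=[18]
#5 0xe7→b14/s2 L1-HIT; vc=[18]
#6 0xeb→b14/s2 L1-HIT; vc=[18]
#7 0xeb→b14/s2 L1-HIT; vc=[18]
#8 0xe4→b14/s2 L1-HIT; vc=[18]
#9 0x19f→b25/s1 L1-HIT; vc=[18]
#10 0x53→b5/s1 MISS; vc=[18,25]
#11 0x94→b9/s1 MISS; vc=[18,25,5]
#12 0x51→b5/s1 VC-HIT; vc=[18,25,9]
#13 0x6d→b6/s2 MISS; vc=[18,25,9,14]
#14 0xa0→b10/s2 MISS; vc=[18,25,9,14,6]
#15 0x62→b6/s2 VC-HIT; vc=[18,25,9,14,10]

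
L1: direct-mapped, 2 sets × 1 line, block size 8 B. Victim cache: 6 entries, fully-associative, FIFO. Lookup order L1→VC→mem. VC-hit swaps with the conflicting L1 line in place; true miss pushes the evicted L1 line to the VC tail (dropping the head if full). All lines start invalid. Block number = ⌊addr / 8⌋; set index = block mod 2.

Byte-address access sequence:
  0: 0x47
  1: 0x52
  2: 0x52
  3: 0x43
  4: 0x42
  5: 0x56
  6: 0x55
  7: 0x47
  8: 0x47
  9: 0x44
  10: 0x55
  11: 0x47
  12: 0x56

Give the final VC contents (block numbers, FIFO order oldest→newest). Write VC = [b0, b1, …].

VC = [8]

  [0] addr=0x47 blk=8 s=0: MISS | VC []
  [1] addr=0x52 blk=10 s=0: MISS | VC [8]
  [2] addr=0x52 blk=10 s=0: L1-HIT | VC [8]
  [3] addr=0x43 blk=8 s=0: VC-HIT | VC [10]
  [4] addr=0x42 blk=8 s=0: L1-HIT | VC [10]
  [5] addr=0x56 blk=10 s=0: VC-HIT | VC [8]
  [6] addr=0x55 blk=10 s=0: L1-HIT | VC [8]
  [7] addr=0x47 blk=8 s=0: VC-HIT | VC [10]
  [8] addr=0x47 blk=8 s=0: L1-HIT | VC [10]
  [9] addr=0x44 blk=8 s=0: L1-HIT | VC [10]
  [10] addr=0x55 blk=10 s=0: VC-HIT | VC [8]
  [11] addr=0x47 blk=8 s=0: VC-HIT | VC [10]
  [12] addr=0x56 blk=10 s=0: VC-HIT | VC [8]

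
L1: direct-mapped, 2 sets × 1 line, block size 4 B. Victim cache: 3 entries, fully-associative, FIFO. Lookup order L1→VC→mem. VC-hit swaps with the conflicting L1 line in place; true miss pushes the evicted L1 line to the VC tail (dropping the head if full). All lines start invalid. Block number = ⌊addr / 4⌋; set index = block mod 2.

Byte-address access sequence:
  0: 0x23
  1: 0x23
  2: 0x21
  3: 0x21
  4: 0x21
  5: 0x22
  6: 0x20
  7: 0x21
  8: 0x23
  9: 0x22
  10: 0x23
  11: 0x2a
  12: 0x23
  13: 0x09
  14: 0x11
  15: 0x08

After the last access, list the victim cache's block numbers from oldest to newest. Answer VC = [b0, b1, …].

#0 0x23→b8/s0 MISS; vc=[]
#1 0x23→b8/s0 L1-HIT; vc=[]
#2 0x21→b8/s0 L1-HIT; vc=[]
#3 0x21→b8/s0 L1-HIT; vc=[]
#4 0x21→b8/s0 L1-HIT; vc=[]
#5 0x22→b8/s0 L1-HIT; vc=[]
#6 0x20→b8/s0 L1-HIT; vc=[]
#7 0x21→b8/s0 L1-HIT; vc=[]
#8 0x23→b8/s0 L1-HIT; vc=[]
#9 0x22→b8/s0 L1-HIT; vc=[]
#10 0x23→b8/s0 L1-HIT; vc=[]
#11 0x2a→b10/s0 MISS; vc=[8]
#12 0x23→b8/s0 VC-HIT; vc=[10]
#13 0x9→b2/s0 MISS; vc=[10,8]
#14 0x11→b4/s0 MISS; vc=[10,8,2]
#15 0x8→b2/s0 VC-HIT; vc=[10,8,4]

VC = [10, 8, 4]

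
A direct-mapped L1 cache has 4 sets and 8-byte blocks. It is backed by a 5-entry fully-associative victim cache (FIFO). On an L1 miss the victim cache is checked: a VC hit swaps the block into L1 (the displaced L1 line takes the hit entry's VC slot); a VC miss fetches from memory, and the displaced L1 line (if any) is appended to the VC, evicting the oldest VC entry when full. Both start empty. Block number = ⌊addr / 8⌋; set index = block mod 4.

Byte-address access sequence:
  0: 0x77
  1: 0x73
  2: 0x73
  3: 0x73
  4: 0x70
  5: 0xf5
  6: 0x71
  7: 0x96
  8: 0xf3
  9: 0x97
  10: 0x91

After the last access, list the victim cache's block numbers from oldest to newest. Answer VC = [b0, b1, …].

VC = [30, 14]

0: 0x77 (blk 14, set 2) → MISS  vc=[]
1: 0x73 (blk 14, set 2) → L1-HIT  vc=[]
2: 0x73 (blk 14, set 2) → L1-HIT  vc=[]
3: 0x73 (blk 14, set 2) → L1-HIT  vc=[]
4: 0x70 (blk 14, set 2) → L1-HIT  vc=[]
5: 0xf5 (blk 30, set 2) → MISS  vc=[14]
6: 0x71 (blk 14, set 2) → VC-HIT  vc=[30]
7: 0x96 (blk 18, set 2) → MISS  vc=[30, 14]
8: 0xf3 (blk 30, set 2) → VC-HIT  vc=[18, 14]
9: 0x97 (blk 18, set 2) → VC-HIT  vc=[30, 14]
10: 0x91 (blk 18, set 2) → L1-HIT  vc=[30, 14]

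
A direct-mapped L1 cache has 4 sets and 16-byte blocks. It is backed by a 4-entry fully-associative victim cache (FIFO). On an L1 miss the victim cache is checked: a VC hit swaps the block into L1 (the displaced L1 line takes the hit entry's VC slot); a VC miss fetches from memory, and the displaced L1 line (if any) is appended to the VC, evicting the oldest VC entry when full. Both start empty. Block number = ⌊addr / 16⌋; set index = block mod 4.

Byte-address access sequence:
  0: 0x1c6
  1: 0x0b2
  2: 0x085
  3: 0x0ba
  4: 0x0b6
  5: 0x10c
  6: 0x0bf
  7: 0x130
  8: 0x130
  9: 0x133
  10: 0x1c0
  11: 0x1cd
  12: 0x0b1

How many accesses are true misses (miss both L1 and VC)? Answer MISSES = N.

MISSES = 5

#0 0x1c6→b28/s0 MISS; vc=[]
#1 0xb2→b11/s3 MISS; vc=[]
#2 0x85→b8/s0 MISS; vc=[28]
#3 0xba→b11/s3 L1-HIT; vc=[28]
#4 0xb6→b11/s3 L1-HIT; vc=[28]
#5 0x10c→b16/s0 MISS; vc=[28,8]
#6 0xbf→b11/s3 L1-HIT; vc=[28,8]
#7 0x130→b19/s3 MISS; vc=[28,8,11]
#8 0x130→b19/s3 L1-HIT; vc=[28,8,11]
#9 0x133→b19/s3 L1-HIT; vc=[28,8,11]
#10 0x1c0→b28/s0 VC-HIT; vc=[16,8,11]
#11 0x1cd→b28/s0 L1-HIT; vc=[16,8,11]
#12 0xb1→b11/s3 VC-HIT; vc=[16,8,19]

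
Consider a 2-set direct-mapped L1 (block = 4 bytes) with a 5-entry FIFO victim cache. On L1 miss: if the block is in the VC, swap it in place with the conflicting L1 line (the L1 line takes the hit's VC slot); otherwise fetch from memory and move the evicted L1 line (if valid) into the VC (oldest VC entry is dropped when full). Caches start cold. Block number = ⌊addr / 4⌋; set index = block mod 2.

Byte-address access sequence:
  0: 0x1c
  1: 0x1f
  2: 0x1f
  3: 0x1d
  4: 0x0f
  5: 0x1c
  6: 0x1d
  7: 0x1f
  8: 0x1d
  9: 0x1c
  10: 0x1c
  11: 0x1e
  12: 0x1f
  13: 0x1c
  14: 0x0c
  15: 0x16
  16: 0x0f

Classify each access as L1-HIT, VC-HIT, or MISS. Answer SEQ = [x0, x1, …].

SEQ = [MISS, L1-HIT, L1-HIT, L1-HIT, MISS, VC-HIT, L1-HIT, L1-HIT, L1-HIT, L1-HIT, L1-HIT, L1-HIT, L1-HIT, L1-HIT, VC-HIT, MISS, VC-HIT]

0: 0x1c (blk 7, set 1) → MISS  vc=[]
1: 0x1f (blk 7, set 1) → L1-HIT  vc=[]
2: 0x1f (blk 7, set 1) → L1-HIT  vc=[]
3: 0x1d (blk 7, set 1) → L1-HIT  vc=[]
4: 0xf (blk 3, set 1) → MISS  vc=[7]
5: 0x1c (blk 7, set 1) → VC-HIT  vc=[3]
6: 0x1d (blk 7, set 1) → L1-HIT  vc=[3]
7: 0x1f (blk 7, set 1) → L1-HIT  vc=[3]
8: 0x1d (blk 7, set 1) → L1-HIT  vc=[3]
9: 0x1c (blk 7, set 1) → L1-HIT  vc=[3]
10: 0x1c (blk 7, set 1) → L1-HIT  vc=[3]
11: 0x1e (blk 7, set 1) → L1-HIT  vc=[3]
12: 0x1f (blk 7, set 1) → L1-HIT  vc=[3]
13: 0x1c (blk 7, set 1) → L1-HIT  vc=[3]
14: 0xc (blk 3, set 1) → VC-HIT  vc=[7]
15: 0x16 (blk 5, set 1) → MISS  vc=[7, 3]
16: 0xf (blk 3, set 1) → VC-HIT  vc=[7, 5]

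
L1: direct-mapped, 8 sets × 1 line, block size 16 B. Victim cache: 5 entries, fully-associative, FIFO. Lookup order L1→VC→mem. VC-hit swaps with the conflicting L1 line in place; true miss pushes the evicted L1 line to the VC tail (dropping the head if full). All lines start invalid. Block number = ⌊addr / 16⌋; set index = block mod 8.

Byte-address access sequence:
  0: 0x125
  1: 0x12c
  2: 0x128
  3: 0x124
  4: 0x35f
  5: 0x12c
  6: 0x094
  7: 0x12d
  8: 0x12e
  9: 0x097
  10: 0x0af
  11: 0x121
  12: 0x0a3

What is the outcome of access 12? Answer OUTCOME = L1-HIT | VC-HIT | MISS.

OUTCOME = VC-HIT

#0 0x125→b18/s2 MISS; vc=[]
#1 0x12c→b18/s2 L1-HIT; vc=[]
#2 0x128→b18/s2 L1-HIT; vc=[]
#3 0x124→b18/s2 L1-HIT; vc=[]
#4 0x35f→b53/s5 MISS; vc=[]
#5 0x12c→b18/s2 L1-HIT; vc=[]
#6 0x94→b9/s1 MISS; vc=[]
#7 0x12d→b18/s2 L1-HIT; vc=[]
#8 0x12e→b18/s2 L1-HIT; vc=[]
#9 0x97→b9/s1 L1-HIT; vc=[]
#10 0xaf→b10/s2 MISS; vc=[18]
#11 0x121→b18/s2 VC-HIT; vc=[10]
#12 0xa3→b10/s2 VC-HIT; vc=[18]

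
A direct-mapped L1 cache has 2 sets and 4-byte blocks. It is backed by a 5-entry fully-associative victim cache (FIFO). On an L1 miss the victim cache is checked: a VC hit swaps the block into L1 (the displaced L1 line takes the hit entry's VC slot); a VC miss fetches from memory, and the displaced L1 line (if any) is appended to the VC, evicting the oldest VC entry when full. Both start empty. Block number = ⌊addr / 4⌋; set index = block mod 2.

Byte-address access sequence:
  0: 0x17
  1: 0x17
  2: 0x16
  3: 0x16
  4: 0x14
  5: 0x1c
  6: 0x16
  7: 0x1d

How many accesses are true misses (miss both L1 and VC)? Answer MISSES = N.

MISSES = 2

#0 0x17→b5/s1 MISS; vc=[]
#1 0x17→b5/s1 L1-HIT; vc=[]
#2 0x16→b5/s1 L1-HIT; vc=[]
#3 0x16→b5/s1 L1-HIT; vc=[]
#4 0x14→b5/s1 L1-HIT; vc=[]
#5 0x1c→b7/s1 MISS; vc=[5]
#6 0x16→b5/s1 VC-HIT; vc=[7]
#7 0x1d→b7/s1 VC-HIT; vc=[5]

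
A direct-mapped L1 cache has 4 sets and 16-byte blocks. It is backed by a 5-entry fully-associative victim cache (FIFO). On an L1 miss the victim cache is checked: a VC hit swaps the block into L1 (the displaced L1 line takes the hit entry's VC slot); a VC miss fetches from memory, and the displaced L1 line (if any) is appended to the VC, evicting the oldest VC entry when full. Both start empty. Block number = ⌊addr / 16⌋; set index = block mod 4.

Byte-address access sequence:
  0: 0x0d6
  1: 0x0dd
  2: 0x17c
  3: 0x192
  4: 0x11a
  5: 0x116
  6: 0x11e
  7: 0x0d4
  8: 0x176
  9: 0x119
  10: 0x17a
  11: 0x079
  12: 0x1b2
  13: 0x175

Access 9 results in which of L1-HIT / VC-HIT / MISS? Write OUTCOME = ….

OUTCOME = VC-HIT

0: 0xd6 (blk 13, set 1) → MISS  vc=[]
1: 0xdd (blk 13, set 1) → L1-HIT  vc=[]
2: 0x17c (blk 23, set 3) → MISS  vc=[]
3: 0x192 (blk 25, set 1) → MISS  vc=[13]
4: 0x11a (blk 17, set 1) → MISS  vc=[13, 25]
5: 0x116 (blk 17, set 1) → L1-HIT  vc=[13, 25]
6: 0x11e (blk 17, set 1) → L1-HIT  vc=[13, 25]
7: 0xd4 (blk 13, set 1) → VC-HIT  vc=[17, 25]
8: 0x176 (blk 23, set 3) → L1-HIT  vc=[17, 25]
9: 0x119 (blk 17, set 1) → VC-HIT  vc=[13, 25]
10: 0x17a (blk 23, set 3) → L1-HIT  vc=[13, 25]
11: 0x79 (blk 7, set 3) → MISS  vc=[13, 25, 23]
12: 0x1b2 (blk 27, set 3) → MISS  vc=[13, 25, 23, 7]
13: 0x175 (blk 23, set 3) → VC-HIT  vc=[13, 25, 27, 7]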